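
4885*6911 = 33760235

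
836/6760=209/1690 =0.12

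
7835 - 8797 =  - 962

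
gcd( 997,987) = 1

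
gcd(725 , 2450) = 25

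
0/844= 0 = 0.00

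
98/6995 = 98/6995 = 0.01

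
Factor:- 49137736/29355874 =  - 2^2*19^( -1) *37^( - 1) * 479^1*12823^1*20879^ ( - 1) = -  24568868/14677937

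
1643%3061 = 1643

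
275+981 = 1256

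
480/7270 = 48/727 = 0.07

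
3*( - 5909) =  - 17727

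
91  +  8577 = 8668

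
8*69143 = 553144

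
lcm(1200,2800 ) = 8400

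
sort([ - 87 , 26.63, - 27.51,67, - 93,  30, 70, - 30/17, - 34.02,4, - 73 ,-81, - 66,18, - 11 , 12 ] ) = [ - 93 ,-87, - 81,-73, - 66, - 34.02,- 27.51,- 11,- 30/17, 4,12, 18, 26.63, 30,67, 70 ]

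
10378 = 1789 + 8589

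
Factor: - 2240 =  - 2^6* 5^1* 7^1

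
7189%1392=229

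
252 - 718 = - 466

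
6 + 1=7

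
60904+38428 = 99332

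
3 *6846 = 20538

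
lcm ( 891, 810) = 8910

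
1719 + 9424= 11143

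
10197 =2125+8072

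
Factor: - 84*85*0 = 0^1 = 0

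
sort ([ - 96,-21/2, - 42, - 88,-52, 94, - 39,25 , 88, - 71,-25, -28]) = [ - 96 , - 88,-71,-52, - 42, -39,  -  28,  -  25,  -  21/2,25, 88,94]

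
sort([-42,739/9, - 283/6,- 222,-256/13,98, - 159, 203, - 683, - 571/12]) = [  -  683 , - 222,-159,  -  571/12, - 283/6,  -  42, - 256/13,739/9,98,203]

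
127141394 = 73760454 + 53380940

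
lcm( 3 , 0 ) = 0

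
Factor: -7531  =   - 17^1*443^1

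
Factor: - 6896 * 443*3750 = -2^5 * 3^1  *  5^4* 431^1*443^1  =  - 11455980000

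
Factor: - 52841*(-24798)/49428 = 218391853/8238 = 2^( - 1 )*3^( - 1 )*53^1*997^1*1373^( - 1)*4133^1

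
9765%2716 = 1617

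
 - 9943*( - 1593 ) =15839199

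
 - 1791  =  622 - 2413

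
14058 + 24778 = 38836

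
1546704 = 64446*24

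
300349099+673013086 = 973362185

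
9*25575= 230175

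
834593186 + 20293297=854886483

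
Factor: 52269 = 3^1*7^1*19^1*131^1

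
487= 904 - 417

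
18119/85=18119/85 = 213.16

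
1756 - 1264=492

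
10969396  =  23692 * 463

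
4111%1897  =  317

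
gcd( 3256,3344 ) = 88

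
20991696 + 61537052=82528748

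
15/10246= 15/10246 =0.00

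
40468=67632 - 27164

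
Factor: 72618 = 2^1*3^1*7^2 *13^1*19^1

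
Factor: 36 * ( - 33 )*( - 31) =36828 = 2^2 * 3^3*11^1 * 31^1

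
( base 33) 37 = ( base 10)106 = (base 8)152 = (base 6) 254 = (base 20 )56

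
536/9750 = 268/4875 = 0.05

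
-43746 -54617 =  - 98363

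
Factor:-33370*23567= -2^1*5^1 * 47^1*71^1*23567^1 = - 786430790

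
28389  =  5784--22605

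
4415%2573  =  1842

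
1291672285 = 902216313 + 389455972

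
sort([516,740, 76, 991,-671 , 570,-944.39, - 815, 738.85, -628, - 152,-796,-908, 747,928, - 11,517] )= [  -  944.39,  -  908,  -  815, - 796 , -671, - 628, - 152, - 11,76,516,517,570, 738.85,740, 747 , 928,991 ]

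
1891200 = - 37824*(-50)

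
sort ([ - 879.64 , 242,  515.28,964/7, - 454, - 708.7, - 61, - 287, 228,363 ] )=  [ - 879.64,  -  708.7, - 454 , - 287 , -61,964/7,228, 242, 363 , 515.28 ]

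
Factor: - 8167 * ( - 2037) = 16636179 = 3^1*7^1*97^1*8167^1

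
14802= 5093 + 9709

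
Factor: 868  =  2^2*7^1*31^1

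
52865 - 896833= - 843968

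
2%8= 2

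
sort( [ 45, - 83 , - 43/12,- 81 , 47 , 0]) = [ - 83, - 81, - 43/12,0,45,47] 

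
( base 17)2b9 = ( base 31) ou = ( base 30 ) po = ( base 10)774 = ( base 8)1406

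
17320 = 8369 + 8951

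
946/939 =1 + 7/939 = 1.01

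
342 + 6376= 6718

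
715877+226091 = 941968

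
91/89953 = 91/89953 = 0.00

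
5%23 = 5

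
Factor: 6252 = 2^2 * 3^1*521^1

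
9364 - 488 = 8876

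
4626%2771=1855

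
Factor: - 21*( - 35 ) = 735 = 3^1*5^1*7^2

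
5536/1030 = 2768/515  =  5.37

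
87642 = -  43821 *(  -  2) 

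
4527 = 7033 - 2506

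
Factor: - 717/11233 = -3/47 =- 3^1*47^ (-1 ) 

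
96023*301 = 28902923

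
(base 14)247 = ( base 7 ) 1220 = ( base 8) 707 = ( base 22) kf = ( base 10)455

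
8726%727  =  2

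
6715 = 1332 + 5383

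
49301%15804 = 1889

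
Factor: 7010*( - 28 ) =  - 2^3*5^1*7^1* 701^1 = -196280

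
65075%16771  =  14762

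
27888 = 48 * 581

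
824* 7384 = 6084416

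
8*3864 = 30912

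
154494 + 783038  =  937532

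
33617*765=25717005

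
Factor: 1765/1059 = 5/3 = 3^( - 1 )*5^1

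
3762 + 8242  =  12004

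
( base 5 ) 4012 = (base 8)773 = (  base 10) 507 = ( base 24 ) L3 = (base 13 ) 300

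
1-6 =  - 5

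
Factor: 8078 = 2^1*7^1*577^1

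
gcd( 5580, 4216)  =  124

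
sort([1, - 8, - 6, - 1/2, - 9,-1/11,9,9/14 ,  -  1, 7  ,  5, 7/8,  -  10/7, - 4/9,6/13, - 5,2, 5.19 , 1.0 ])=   [ - 9, - 8 , - 6, - 5, - 10/7, - 1,-1/2,- 4/9 ,  -  1/11,6/13,9/14 , 7/8 , 1,1.0,2,5,  5.19,7,9 ] 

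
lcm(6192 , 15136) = 136224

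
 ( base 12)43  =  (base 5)201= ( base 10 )51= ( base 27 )1o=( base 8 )63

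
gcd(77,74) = 1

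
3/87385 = 3/87385= 0.00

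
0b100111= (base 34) 15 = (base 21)1i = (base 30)19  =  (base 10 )39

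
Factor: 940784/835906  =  2^3* 13^1*4523^1*417953^ (-1 )= 470392/417953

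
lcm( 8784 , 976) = 8784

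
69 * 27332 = 1885908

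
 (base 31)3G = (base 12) 91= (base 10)109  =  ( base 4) 1231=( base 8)155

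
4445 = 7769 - 3324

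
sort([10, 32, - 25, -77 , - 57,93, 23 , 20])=[ - 77 ,-57 , - 25,10, 20, 23, 32, 93]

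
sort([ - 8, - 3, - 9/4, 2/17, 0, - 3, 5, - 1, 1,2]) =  [-8,-3, - 3,-9/4, - 1, 0,2/17, 1, 2, 5]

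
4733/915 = 5+158/915 = 5.17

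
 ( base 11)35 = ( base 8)46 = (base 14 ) 2a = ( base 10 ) 38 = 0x26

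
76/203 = 76/203 = 0.37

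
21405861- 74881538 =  - 53475677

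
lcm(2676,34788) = 34788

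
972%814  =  158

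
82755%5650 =3655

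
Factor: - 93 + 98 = 5^1 = 5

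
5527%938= 837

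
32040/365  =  6408/73  =  87.78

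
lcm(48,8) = 48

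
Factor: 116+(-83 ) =3^1*11^1 =33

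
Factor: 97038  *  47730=4631623740 = 2^2*3^5*5^1*37^1*43^1*599^1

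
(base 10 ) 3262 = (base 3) 11110211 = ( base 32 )35u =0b110010111110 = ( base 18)A14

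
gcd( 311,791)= 1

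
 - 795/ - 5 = 159+0/1 = 159.00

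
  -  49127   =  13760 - 62887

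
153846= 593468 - 439622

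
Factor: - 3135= - 3^1*5^1 * 11^1*19^1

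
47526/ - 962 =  - 23763/481= -  49.40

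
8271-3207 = 5064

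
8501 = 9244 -743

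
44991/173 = 44991/173 = 260.06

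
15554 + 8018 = 23572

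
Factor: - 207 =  - 3^2*23^1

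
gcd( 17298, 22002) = 6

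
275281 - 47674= 227607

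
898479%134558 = 91131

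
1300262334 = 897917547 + 402344787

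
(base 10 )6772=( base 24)bi4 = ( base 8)15164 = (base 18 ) 12G4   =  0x1A74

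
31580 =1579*20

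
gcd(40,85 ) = 5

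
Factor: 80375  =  5^3* 643^1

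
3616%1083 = 367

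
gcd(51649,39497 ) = 1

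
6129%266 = 11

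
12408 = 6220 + 6188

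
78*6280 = 489840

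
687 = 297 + 390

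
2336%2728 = 2336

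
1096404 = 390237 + 706167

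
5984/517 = 11 + 27/47 = 11.57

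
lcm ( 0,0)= 0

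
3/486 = 1/162  =  0.01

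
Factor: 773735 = 5^1*154747^1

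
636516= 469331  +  167185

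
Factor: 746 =2^1*373^1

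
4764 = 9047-4283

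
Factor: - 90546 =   -  2^1*3^1*15091^1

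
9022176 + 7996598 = 17018774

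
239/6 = 39 + 5/6  =  39.83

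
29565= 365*81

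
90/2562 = 15/427 = 0.04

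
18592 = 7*2656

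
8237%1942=469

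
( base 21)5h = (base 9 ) 145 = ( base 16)7A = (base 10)122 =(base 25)4m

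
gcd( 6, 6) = 6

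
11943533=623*19171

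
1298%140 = 38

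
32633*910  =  29696030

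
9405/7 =1343 + 4/7=1343.57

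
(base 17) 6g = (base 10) 118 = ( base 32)3M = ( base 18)6a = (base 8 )166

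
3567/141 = 1189/47 = 25.30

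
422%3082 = 422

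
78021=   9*8669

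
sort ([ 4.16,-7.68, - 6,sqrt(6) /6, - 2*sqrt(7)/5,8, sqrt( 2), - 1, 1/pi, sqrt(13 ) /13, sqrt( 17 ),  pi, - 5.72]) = [-7.68,-6, - 5.72, - 2*sqrt(7 )/5, - 1,sqrt ( 13)/13, 1/pi,  sqrt(6 )/6,sqrt(2 ), pi, sqrt( 17),4.16,  8 ]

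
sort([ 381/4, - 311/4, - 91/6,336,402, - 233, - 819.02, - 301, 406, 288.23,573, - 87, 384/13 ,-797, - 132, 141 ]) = [ - 819.02, - 797, - 301, - 233, - 132, - 87, - 311/4 , - 91/6 , 384/13, 381/4,141,288.23, 336, 402,406, 573]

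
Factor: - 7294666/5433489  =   - 2^1 * 3^ ( - 2) * 17^( - 1)*103^1*2083^1* 2089^( - 1)  =  -429098/319617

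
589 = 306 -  - 283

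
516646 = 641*806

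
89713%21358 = 4281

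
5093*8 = 40744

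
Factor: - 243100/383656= - 2^(-1 )*5^2*7^( - 1 )*11^1*31^ (  -  1)= - 275/434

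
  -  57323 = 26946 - 84269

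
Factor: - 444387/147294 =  - 2^( - 1)*3^( - 1)*7^( - 2)*887^1 = - 887/294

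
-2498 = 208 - 2706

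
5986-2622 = 3364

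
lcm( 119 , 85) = 595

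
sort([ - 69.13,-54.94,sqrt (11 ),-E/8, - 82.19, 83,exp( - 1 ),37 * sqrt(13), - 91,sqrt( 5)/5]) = [ - 91,-82.19, - 69.13, -54.94, - E/8, exp( - 1 ),sqrt( 5) /5,sqrt( 11) , 83,37*sqrt( 13) ]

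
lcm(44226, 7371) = 44226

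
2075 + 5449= 7524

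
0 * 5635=0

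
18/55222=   9/27611 = 0.00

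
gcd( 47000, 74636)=188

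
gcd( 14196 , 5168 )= 4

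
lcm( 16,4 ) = 16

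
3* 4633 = 13899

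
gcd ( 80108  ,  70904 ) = 4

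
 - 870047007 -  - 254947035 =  - 615099972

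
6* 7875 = 47250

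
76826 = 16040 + 60786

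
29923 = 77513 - 47590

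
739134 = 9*82126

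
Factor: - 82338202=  - 2^1* 601^1 *68501^1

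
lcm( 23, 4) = 92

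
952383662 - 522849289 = 429534373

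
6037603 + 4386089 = 10423692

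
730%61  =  59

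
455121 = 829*549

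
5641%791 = 104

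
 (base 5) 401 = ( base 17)5g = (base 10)101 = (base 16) 65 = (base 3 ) 10202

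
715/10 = 143/2 = 71.50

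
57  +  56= 113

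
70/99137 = 70/99137 = 0.00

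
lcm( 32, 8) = 32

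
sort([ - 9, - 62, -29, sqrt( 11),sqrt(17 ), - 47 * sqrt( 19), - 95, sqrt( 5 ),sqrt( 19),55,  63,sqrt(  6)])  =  [-47*sqrt( 19), - 95, - 62, - 29, - 9 , sqrt( 5 )  ,  sqrt( 6),sqrt( 11 ),sqrt( 17),sqrt(19), 55,63 ] 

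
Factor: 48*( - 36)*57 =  - 2^6*  3^4*19^1 = -98496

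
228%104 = 20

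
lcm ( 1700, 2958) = 147900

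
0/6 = 0 = 0.00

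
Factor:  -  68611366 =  - 2^1*34305683^1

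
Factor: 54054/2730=99/5   =  3^2*5^( - 1)*11^1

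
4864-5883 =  - 1019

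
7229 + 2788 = 10017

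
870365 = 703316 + 167049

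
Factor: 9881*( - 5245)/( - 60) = 10365169/12 = 2^( - 2)*3^(-1 )*41^1*241^1*1049^1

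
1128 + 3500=4628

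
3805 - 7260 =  - 3455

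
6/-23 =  - 6/23  =  - 0.26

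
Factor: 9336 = 2^3*3^1*389^1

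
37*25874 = 957338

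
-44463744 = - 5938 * 7488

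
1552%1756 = 1552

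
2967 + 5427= 8394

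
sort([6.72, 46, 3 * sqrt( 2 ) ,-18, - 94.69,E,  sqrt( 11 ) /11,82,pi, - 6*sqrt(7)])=[ - 94.69, -18,  -  6 * sqrt( 7 ), sqrt( 11)/11,E,pi, 3*sqrt( 2), 6.72,  46,82]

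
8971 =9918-947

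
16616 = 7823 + 8793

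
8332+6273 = 14605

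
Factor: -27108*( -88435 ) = 2397295980 = 2^2*3^3*5^1*23^1*251^1*769^1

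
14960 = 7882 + 7078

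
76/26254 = 38/13127 = 0.00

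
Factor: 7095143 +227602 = 7322745 = 3^1*5^1* 53^1*61^1*151^1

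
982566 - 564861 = 417705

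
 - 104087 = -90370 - 13717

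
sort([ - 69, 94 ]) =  [-69,  94]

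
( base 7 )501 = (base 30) 86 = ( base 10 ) 246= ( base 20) C6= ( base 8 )366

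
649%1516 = 649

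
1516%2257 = 1516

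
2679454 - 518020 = 2161434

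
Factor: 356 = 2^2 * 89^1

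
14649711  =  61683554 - 47033843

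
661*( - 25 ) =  - 16525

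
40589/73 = 556+1/73 = 556.01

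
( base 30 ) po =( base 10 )774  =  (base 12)546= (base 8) 1406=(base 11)644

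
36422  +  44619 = 81041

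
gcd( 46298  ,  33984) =2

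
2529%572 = 241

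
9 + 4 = 13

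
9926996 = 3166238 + 6760758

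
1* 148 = 148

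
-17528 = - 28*626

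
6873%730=303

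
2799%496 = 319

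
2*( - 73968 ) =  - 147936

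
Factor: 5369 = 7^1*13^1*59^1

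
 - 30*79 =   -  2370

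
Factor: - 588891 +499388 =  - 37^1  *41^1*59^1 = - 89503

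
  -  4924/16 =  - 308 + 1/4  =  - 307.75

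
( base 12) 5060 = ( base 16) 2208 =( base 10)8712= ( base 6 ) 104200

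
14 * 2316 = 32424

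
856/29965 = 856/29965 = 0.03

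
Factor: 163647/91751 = 3^3*29^1*439^( - 1) = 783/439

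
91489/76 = 1203 + 61/76 = 1203.80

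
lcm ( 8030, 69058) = 345290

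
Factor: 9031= 11^1  *  821^1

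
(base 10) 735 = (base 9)1006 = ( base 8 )1337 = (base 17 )294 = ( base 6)3223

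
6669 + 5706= 12375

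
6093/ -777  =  -8 + 41/259  =  - 7.84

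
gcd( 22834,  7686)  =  14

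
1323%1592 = 1323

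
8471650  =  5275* 1606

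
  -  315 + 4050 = 3735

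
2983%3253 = 2983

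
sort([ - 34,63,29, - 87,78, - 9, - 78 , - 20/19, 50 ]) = [ - 87, - 78,-34, - 9, - 20/19,29,  50,63,78]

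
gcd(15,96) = 3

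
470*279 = 131130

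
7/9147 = 7/9147 = 0.00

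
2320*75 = 174000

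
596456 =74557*8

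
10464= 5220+5244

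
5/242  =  5/242 = 0.02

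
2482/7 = 2482/7 = 354.57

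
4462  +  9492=13954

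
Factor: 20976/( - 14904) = -38/27 = -2^1*3^( -3)* 19^1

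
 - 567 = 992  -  1559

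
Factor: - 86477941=-11^1*31^1 * 253601^1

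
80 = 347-267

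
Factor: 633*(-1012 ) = - 2^2*3^1*11^1  *  23^1*211^1= - 640596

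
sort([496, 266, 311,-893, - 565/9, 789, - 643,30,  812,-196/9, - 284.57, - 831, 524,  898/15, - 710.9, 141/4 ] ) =[ - 893, -831, - 710.9, - 643, - 284.57, - 565/9, - 196/9, 30, 141/4,898/15, 266, 311,  496,524,789,812]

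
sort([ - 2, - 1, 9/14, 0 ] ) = [-2,  -  1 , 0,9/14]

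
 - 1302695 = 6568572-7871267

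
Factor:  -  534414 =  - 2^1 *3^1*89069^1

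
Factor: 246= 2^1 *3^1*41^1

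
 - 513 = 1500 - 2013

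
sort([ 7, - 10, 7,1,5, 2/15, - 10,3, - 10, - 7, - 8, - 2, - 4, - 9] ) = [ - 10,- 10, - 10, - 9, - 8, - 7,-4, - 2, 2/15,1, 3,5,  7,7 ] 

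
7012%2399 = 2214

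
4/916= 1/229 =0.00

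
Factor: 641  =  641^1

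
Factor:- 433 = -433^1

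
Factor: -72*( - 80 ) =2^7*3^2 *5^1 = 5760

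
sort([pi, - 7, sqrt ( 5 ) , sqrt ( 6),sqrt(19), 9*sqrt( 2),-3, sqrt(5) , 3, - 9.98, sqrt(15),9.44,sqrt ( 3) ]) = [ - 9.98, - 7, - 3,sqrt( 3), sqrt ( 5 ), sqrt(5),  sqrt ( 6),  3, pi,sqrt( 15 ),sqrt(19), 9.44,9*sqrt(2)]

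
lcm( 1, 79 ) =79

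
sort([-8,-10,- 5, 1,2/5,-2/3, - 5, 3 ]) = [- 10, - 8,-5,-5,  -  2/3,2/5,1,3]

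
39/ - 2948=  - 39/2948 =- 0.01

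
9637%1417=1135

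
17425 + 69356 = 86781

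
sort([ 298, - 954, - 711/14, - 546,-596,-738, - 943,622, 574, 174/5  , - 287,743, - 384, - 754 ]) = [- 954, -943, -754,- 738, - 596, - 546, -384, - 287, - 711/14,  174/5,  298,  574, 622,  743 ]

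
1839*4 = 7356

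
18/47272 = 9/23636 =0.00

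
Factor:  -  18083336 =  - 2^3*23^2 * 4273^1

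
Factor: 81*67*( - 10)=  - 54270 = - 2^1*3^4*5^1*67^1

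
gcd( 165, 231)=33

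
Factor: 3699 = 3^3*137^1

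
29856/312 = 95+9/13 = 95.69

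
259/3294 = 259/3294 =0.08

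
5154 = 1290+3864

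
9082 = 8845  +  237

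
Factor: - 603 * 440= - 265320 = - 2^3 * 3^2*5^1 * 11^1 * 67^1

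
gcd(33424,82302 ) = 2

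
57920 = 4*14480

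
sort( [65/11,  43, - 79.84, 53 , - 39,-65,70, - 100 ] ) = [ - 100, - 79.84, - 65,  -  39,65/11, 43,53, 70 ] 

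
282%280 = 2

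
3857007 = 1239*3113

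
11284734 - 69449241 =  - 58164507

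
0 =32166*0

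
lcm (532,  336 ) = 6384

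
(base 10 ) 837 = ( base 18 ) 2a9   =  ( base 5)11322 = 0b1101000101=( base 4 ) 31011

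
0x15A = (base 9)424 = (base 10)346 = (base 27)cm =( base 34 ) A6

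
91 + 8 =99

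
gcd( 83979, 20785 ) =1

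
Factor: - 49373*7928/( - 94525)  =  2^3*5^( - 2) * 19^( - 1 )*97^1*199^ ( - 1 )*509^1*991^1 = 391429144/94525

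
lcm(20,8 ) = 40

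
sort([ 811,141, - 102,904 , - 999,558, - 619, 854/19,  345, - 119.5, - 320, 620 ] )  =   [ - 999, - 619, - 320, - 119.5 ,  -  102, 854/19,141 , 345, 558,620, 811,904]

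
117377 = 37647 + 79730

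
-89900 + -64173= - 154073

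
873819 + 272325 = 1146144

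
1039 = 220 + 819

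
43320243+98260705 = 141580948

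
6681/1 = 6681 = 6681.00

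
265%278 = 265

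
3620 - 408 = 3212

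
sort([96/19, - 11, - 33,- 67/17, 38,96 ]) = [ - 33 , - 11, - 67/17,96/19, 38,96 ] 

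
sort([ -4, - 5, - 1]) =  [ - 5, - 4, - 1]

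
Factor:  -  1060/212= - 5 = - 5^1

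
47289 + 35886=83175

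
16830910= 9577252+7253658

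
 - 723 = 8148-8871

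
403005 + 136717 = 539722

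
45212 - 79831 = - 34619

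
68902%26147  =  16608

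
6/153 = 2/51 = 0.04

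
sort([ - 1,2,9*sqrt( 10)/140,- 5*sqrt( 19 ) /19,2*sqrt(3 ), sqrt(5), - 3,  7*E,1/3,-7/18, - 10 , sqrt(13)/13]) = [-10, - 3, - 5*  sqrt (19)/19, - 1, - 7/18, 9*sqrt(10) /140,sqrt( 13 ) /13,1/3,2, sqrt( 5) , 2*sqrt( 3),7*E] 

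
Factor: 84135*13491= 1135065285 = 3^3 * 5^1*71^1*79^1*1499^1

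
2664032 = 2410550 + 253482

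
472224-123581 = 348643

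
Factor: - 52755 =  - 3^1*5^1*3517^1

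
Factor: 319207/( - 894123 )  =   - 3^(-2) *7^1*31^1 * 1471^1*99347^( - 1)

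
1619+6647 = 8266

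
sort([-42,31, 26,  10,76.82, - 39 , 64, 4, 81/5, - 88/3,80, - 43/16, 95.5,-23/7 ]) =[ - 42, - 39, - 88/3,- 23/7,-43/16,  4,10, 81/5  ,  26, 31, 64,76.82,80,95.5]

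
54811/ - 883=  - 63 + 818/883  =  - 62.07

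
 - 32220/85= - 6444/17 = - 379.06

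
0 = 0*97193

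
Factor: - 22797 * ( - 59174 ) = 2^1*3^2*17^1*149^1* 29587^1 = 1348989678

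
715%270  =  175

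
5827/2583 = 5827/2583 = 2.26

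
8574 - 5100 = 3474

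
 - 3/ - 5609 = 3/5609=0.00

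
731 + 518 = 1249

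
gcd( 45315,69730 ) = 95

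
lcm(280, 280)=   280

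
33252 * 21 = 698292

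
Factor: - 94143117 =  - 3^1*23^1 * 149^1*9157^1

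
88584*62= 5492208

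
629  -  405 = 224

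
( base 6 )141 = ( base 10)61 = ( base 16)3d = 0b111101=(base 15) 41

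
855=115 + 740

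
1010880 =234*4320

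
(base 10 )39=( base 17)25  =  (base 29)1a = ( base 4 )213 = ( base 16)27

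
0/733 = 0 = 0.00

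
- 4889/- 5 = 977+4/5=977.80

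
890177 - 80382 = 809795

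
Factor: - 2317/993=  - 3^( - 1 )*7^1 = - 7/3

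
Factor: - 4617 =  - 3^5*19^1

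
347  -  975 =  - 628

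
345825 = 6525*53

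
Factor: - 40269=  - 3^1*31^1*433^1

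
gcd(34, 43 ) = 1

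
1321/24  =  55 + 1/24 = 55.04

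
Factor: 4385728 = 2^6 * 17^1*29^1*139^1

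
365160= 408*895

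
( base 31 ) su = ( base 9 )1207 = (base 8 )1602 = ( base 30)TS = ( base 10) 898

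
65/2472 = 65/2472 = 0.03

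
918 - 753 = 165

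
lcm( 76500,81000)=1377000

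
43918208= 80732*544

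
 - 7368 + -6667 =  - 14035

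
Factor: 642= 2^1*3^1*107^1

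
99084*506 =50136504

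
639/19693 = 639/19693 = 0.03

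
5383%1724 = 211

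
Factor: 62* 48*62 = 184512 = 2^6*3^1*31^2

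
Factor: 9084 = 2^2*3^1* 757^1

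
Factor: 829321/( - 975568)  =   - 2^ ( - 4)*11^( - 1)*23^( - 1)*193^1 * 241^(- 1)*4297^1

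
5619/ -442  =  -13  +  127/442 = -  12.71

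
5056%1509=529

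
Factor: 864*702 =2^6* 3^6*13^1 = 606528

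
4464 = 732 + 3732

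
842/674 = 421/337 = 1.25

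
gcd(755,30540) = 5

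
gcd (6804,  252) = 252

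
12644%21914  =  12644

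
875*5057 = 4424875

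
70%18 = 16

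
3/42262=3/42262=0.00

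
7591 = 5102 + 2489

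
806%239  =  89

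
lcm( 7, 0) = 0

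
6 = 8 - 2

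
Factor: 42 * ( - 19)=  - 2^1 * 3^1*7^1*19^1 = -798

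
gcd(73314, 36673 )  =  1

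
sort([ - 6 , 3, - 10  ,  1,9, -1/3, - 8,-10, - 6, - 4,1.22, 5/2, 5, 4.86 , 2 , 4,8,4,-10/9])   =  [  -  10, - 10, - 8 , - 6, - 6, - 4,-10/9, - 1/3,1,1.22 , 2,5/2, 3,4,4, 4.86,5,  8, 9] 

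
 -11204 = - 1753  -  9451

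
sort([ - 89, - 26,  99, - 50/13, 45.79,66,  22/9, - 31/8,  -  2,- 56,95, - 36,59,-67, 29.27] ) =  [ - 89,-67,-56, - 36, - 26, - 31/8, - 50/13,-2, 22/9,  29.27,45.79,59, 66,95,99 ]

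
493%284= 209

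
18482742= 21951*842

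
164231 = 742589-578358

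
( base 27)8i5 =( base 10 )6323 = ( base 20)FG3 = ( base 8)14263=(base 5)200243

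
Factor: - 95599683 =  - 3^4*1180243^1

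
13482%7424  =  6058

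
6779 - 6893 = -114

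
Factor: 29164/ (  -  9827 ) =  - 2^2 * 23^1*31^(-1) =- 92/31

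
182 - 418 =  - 236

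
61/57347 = 61/57347 = 0.00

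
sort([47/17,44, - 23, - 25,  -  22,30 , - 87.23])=[ - 87.23, - 25, - 23, - 22, 47/17, 30,44] 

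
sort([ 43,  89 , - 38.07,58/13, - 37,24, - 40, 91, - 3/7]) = [ - 40,-38.07,-37,-3/7,58/13  ,  24,43, 89,91]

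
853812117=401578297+452233820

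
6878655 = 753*9135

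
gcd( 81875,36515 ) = 5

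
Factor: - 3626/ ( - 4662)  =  3^( - 2 )*7^1 = 7/9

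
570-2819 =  - 2249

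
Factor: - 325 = - 5^2* 13^1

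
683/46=683/46 = 14.85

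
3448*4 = 13792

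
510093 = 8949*57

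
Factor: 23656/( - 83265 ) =- 2^3*3^( - 1 )*5^( - 1 )*7^( - 1 )*13^ ( - 1 )*61^( - 1 )*  2957^1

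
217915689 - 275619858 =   -  57704169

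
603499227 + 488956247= 1092455474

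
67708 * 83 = 5619764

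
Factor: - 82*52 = - 2^3*13^1*41^1 =-  4264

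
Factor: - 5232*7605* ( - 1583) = 2^4*3^3*5^1*13^2*109^1*1583^1= 62986556880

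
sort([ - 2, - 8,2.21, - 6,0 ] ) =[ - 8, - 6, - 2,0,2.21 ] 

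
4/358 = 2/179 = 0.01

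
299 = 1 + 298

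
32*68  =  2176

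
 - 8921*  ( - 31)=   276551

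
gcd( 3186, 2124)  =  1062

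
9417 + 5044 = 14461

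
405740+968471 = 1374211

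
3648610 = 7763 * 470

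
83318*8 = 666544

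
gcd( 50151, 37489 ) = 1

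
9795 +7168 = 16963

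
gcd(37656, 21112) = 8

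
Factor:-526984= - 2^3*19^1 * 3467^1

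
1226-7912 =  - 6686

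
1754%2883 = 1754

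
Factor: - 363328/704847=-2^6*3^ ( - 1)*7^1*11^( - 1)*13^( - 1 )*31^ ( - 1)*53^( - 1)*811^1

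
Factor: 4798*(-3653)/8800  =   - 2^( - 4 ) * 5^ ( - 2)*11^( - 1) *13^1*281^1*2399^1 = -  8763547/4400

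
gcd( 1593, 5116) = 1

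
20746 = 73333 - 52587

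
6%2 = 0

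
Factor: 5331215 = 5^1*29^1 * 36767^1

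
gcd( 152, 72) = 8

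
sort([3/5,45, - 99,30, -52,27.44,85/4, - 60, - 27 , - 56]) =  [ - 99, - 60,  -  56,-52, - 27,  3/5,85/4,27.44,30,  45 ] 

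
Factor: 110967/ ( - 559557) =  - 3^( - 1) * 47^1 * 79^( - 1) = -  47/237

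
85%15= 10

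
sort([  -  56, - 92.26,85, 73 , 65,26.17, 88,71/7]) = [  -  92.26, - 56, 71/7,26.17, 65, 73,85, 88] 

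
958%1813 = 958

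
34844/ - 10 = - 3485  +  3/5 = - 3484.40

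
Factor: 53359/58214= 2^(-1 )*13^( - 1)*2239^(  -  1)*53359^1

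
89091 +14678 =103769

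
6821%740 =161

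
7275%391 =237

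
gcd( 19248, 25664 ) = 6416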